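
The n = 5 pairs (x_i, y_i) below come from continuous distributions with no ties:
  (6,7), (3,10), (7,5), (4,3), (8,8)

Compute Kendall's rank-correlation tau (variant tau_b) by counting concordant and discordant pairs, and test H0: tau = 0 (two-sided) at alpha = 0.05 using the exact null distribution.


Step 1: Enumerate the 10 unordered pairs (i,j) with i<j and classify each by sign(x_j-x_i) * sign(y_j-y_i).
  (1,2):dx=-3,dy=+3->D; (1,3):dx=+1,dy=-2->D; (1,4):dx=-2,dy=-4->C; (1,5):dx=+2,dy=+1->C
  (2,3):dx=+4,dy=-5->D; (2,4):dx=+1,dy=-7->D; (2,5):dx=+5,dy=-2->D; (3,4):dx=-3,dy=-2->C
  (3,5):dx=+1,dy=+3->C; (4,5):dx=+4,dy=+5->C
Step 2: C = 5, D = 5, total pairs = 10.
Step 3: tau = (C - D)/(n(n-1)/2) = (5 - 5)/10 = 0.000000.
Step 4: Exact two-sided p-value (enumerate n! = 120 permutations of y under H0): p = 1.000000.
Step 5: alpha = 0.05. fail to reject H0.

tau_b = 0.0000 (C=5, D=5), p = 1.000000, fail to reject H0.


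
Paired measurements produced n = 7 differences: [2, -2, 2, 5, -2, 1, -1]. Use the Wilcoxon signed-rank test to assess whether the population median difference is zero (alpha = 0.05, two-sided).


Step 1: Drop any zero differences (none here) and take |d_i|.
|d| = [2, 2, 2, 5, 2, 1, 1]
Step 2: Midrank |d_i| (ties get averaged ranks).
ranks: |2|->4.5, |2|->4.5, |2|->4.5, |5|->7, |2|->4.5, |1|->1.5, |1|->1.5
Step 3: Attach original signs; sum ranks with positive sign and with negative sign.
W+ = 4.5 + 4.5 + 7 + 1.5 = 17.5
W- = 4.5 + 4.5 + 1.5 = 10.5
(Check: W+ + W- = 28 should equal n(n+1)/2 = 28.)
Step 4: Test statistic W = min(W+, W-) = 10.5.
Step 5: Ties in |d|, so use the tie-corrected normal approximation.
        E[W] = n(n+1)/4 = 7*8/4 = 14.
        Tie groups: |d|=1 (t=2), |d|=2 (t=4); sum(t^3 - t) = 66.
        Var[W] = n(n+1)(2n+1)/24 - sum(t^3-t)/48 = 840/24 - 66/48 = 33.625.
        z = (W - E[W]) / sqrt(Var[W]) = (10.5 - 14) / 5.7987 = -0.6036.
        Two-sided p = 2*Phi(z) = 0.546121.
Step 6: alpha = 0.05. fail to reject H0.

W+ = 17.5, W- = 10.5, W = min = 10.5, p = 0.546121, fail to reject H0.


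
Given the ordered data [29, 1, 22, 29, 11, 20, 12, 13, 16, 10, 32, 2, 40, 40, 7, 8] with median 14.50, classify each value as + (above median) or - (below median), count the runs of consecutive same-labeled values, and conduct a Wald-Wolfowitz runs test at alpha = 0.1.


Step 1: Compute median = 14.50; label A = above, B = below.
Labels in order: ABAABABBABABAABB  (n_A = 8, n_B = 8)
Step 2: Count runs R = 12.
Step 3: Under H0 (random ordering), E[R] = 2*n_A*n_B/(n_A+n_B) + 1 = 2*8*8/16 + 1 = 9.0000.
        Var[R] = 2*n_A*n_B*(2*n_A*n_B - n_A - n_B) / ((n_A+n_B)^2 * (n_A+n_B-1)) = 14336/3840 = 3.7333.
        SD[R] = 1.9322.
Step 4: Continuity-corrected z = (R - 0.5 - E[R]) / SD[R] = (12 - 0.5 - 9.0000) / 1.9322 = 1.2939.
Step 5: Two-sided p-value via normal approximation = 2*(1 - Phi(|z|)) = 0.195709.
Step 6: alpha = 0.1. fail to reject H0.

R = 12, z = 1.2939, p = 0.195709, fail to reject H0.


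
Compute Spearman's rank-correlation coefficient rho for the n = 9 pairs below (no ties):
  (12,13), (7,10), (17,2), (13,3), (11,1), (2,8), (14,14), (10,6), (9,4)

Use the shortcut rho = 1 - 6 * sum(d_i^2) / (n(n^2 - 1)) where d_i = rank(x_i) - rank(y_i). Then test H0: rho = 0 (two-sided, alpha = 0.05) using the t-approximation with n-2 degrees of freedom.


Step 1: Rank x and y separately (midranks; no ties here).
rank(x): 12->6, 7->2, 17->9, 13->7, 11->5, 2->1, 14->8, 10->4, 9->3
rank(y): 13->8, 10->7, 2->2, 3->3, 1->1, 8->6, 14->9, 6->5, 4->4
Step 2: d_i = R_x(i) - R_y(i); compute d_i^2.
  (6-8)^2=4, (2-7)^2=25, (9-2)^2=49, (7-3)^2=16, (5-1)^2=16, (1-6)^2=25, (8-9)^2=1, (4-5)^2=1, (3-4)^2=1
sum(d^2) = 138.
Step 3: rho = 1 - 6*138 / (9*(9^2 - 1)) = 1 - 828/720 = -0.150000.
Step 4: Under H0, t = rho * sqrt((n-2)/(1-rho^2)) = -0.4014 ~ t(7).
Step 5: Two-sided p-value from the t-distribution with 7 df = 0.700094.
Step 6: alpha = 0.05. fail to reject H0.

rho = -0.1500, p = 0.700094, fail to reject H0 at alpha = 0.05.


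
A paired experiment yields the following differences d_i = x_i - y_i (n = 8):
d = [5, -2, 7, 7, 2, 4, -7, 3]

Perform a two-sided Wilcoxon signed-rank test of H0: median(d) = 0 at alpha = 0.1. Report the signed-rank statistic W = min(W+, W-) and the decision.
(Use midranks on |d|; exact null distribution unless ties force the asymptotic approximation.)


Step 1: Drop any zero differences (none here) and take |d_i|.
|d| = [5, 2, 7, 7, 2, 4, 7, 3]
Step 2: Midrank |d_i| (ties get averaged ranks).
ranks: |5|->5, |2|->1.5, |7|->7, |7|->7, |2|->1.5, |4|->4, |7|->7, |3|->3
Step 3: Attach original signs; sum ranks with positive sign and with negative sign.
W+ = 5 + 7 + 7 + 1.5 + 4 + 3 = 27.5
W- = 1.5 + 7 = 8.5
(Check: W+ + W- = 36 should equal n(n+1)/2 = 36.)
Step 4: Test statistic W = min(W+, W-) = 8.5.
Step 5: Ties in |d|, so use the tie-corrected normal approximation.
        E[W] = n(n+1)/4 = 8*9/4 = 18.
        Tie groups: |d|=2 (t=2), |d|=7 (t=3); sum(t^3 - t) = 30.
        Var[W] = n(n+1)(2n+1)/24 - sum(t^3-t)/48 = 1224/24 - 30/48 = 50.375.
        z = (W - E[W]) / sqrt(Var[W]) = (8.5 - 18) / 7.0975 = -1.3385.
        Two-sided p = 2*Phi(z) = 0.180736.
Step 6: alpha = 0.1. fail to reject H0.

W+ = 27.5, W- = 8.5, W = min = 8.5, p = 0.180736, fail to reject H0.


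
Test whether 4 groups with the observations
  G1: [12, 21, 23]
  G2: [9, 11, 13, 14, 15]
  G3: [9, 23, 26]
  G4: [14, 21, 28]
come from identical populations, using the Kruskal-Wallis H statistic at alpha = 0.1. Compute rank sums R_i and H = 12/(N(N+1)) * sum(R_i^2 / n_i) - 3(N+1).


Step 1: Combine all N = 14 observations and assign midranks.
sorted (value, group, rank): (9,G2,1.5), (9,G3,1.5), (11,G2,3), (12,G1,4), (13,G2,5), (14,G2,6.5), (14,G4,6.5), (15,G2,8), (21,G1,9.5), (21,G4,9.5), (23,G1,11.5), (23,G3,11.5), (26,G3,13), (28,G4,14)
Step 2: Sum ranks within each group.
R_1 = 25 (n_1 = 3)
R_2 = 24 (n_2 = 5)
R_3 = 26 (n_3 = 3)
R_4 = 30 (n_4 = 3)
Step 3: H = 12/(N(N+1)) * sum(R_i^2/n_i) - 3(N+1)
     = 12/(14*15) * (25^2/3 + 24^2/5 + 26^2/3 + 30^2/3) - 3*15
     = 0.057143 * 848.867 - 45
     = 3.506667.
Step 4: Ties present; correction factor C = 1 - 24/(14^3 - 14) = 0.991209. Corrected H = 3.506667 / 0.991209 = 3.537768.
Step 5: Under H0, H ~ chi^2(3); p-value = 0.315897.
Step 6: alpha = 0.1. fail to reject H0.

H = 3.5378, df = 3, p = 0.315897, fail to reject H0.


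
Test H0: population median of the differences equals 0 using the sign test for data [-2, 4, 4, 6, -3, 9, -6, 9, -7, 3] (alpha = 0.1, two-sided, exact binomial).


Step 1: Discard zero differences. Original n = 10; n_eff = number of nonzero differences = 10.
Nonzero differences (with sign): -2, +4, +4, +6, -3, +9, -6, +9, -7, +3
Step 2: Count signs: positive = 6, negative = 4.
Step 3: Under H0: P(positive) = 0.5, so the number of positives S ~ Bin(10, 0.5).
Step 4: Two-sided exact p-value = sum of Bin(10,0.5) probabilities at or below the observed probability = 0.753906.
Step 5: alpha = 0.1. fail to reject H0.

n_eff = 10, pos = 6, neg = 4, p = 0.753906, fail to reject H0.


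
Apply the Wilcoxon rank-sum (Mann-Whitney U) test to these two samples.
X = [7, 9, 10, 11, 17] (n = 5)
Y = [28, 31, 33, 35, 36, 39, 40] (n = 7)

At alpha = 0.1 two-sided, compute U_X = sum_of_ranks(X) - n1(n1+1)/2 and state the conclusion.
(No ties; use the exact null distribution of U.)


Step 1: Combine and sort all 12 observations; assign midranks.
sorted (value, group): (7,X), (9,X), (10,X), (11,X), (17,X), (28,Y), (31,Y), (33,Y), (35,Y), (36,Y), (39,Y), (40,Y)
ranks: 7->1, 9->2, 10->3, 11->4, 17->5, 28->6, 31->7, 33->8, 35->9, 36->10, 39->11, 40->12
Step 2: Rank sum for X: R1 = 1 + 2 + 3 + 4 + 5 = 15.
Step 3: U_X = R1 - n1(n1+1)/2 = 15 - 5*6/2 = 15 - 15 = 0.
       U_Y = n1*n2 - U_X = 35 - 0 = 35.
Step 4: No ties, so the exact null distribution of U (based on enumerating the C(12,5) = 792 equally likely rank assignments) gives the two-sided p-value.
Step 5: p-value = 0.002525; compare to alpha = 0.1. reject H0.

U_X = 0, p = 0.002525, reject H0 at alpha = 0.1.


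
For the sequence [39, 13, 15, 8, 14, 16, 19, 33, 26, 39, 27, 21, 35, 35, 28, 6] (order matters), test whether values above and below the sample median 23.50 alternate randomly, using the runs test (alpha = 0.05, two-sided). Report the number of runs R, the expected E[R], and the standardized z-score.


Step 1: Compute median = 23.50; label A = above, B = below.
Labels in order: ABBBBBBAAAABAAAB  (n_A = 8, n_B = 8)
Step 2: Count runs R = 6.
Step 3: Under H0 (random ordering), E[R] = 2*n_A*n_B/(n_A+n_B) + 1 = 2*8*8/16 + 1 = 9.0000.
        Var[R] = 2*n_A*n_B*(2*n_A*n_B - n_A - n_B) / ((n_A+n_B)^2 * (n_A+n_B-1)) = 14336/3840 = 3.7333.
        SD[R] = 1.9322.
Step 4: Continuity-corrected z = (R + 0.5 - E[R]) / SD[R] = (6 + 0.5 - 9.0000) / 1.9322 = -1.2939.
Step 5: Two-sided p-value via normal approximation = 2*(1 - Phi(|z|)) = 0.195709.
Step 6: alpha = 0.05. fail to reject H0.

R = 6, z = -1.2939, p = 0.195709, fail to reject H0.


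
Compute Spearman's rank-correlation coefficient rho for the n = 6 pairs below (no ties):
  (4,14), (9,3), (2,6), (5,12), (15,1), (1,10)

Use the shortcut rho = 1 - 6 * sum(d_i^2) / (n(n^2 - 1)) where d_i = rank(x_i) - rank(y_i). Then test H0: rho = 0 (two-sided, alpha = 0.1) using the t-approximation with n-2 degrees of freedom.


Step 1: Rank x and y separately (midranks; no ties here).
rank(x): 4->3, 9->5, 2->2, 5->4, 15->6, 1->1
rank(y): 14->6, 3->2, 6->3, 12->5, 1->1, 10->4
Step 2: d_i = R_x(i) - R_y(i); compute d_i^2.
  (3-6)^2=9, (5-2)^2=9, (2-3)^2=1, (4-5)^2=1, (6-1)^2=25, (1-4)^2=9
sum(d^2) = 54.
Step 3: rho = 1 - 6*54 / (6*(6^2 - 1)) = 1 - 324/210 = -0.542857.
Step 4: Under H0, t = rho * sqrt((n-2)/(1-rho^2)) = -1.2928 ~ t(4).
Step 5: Two-sided p-value from the t-distribution with 4 df = 0.265703.
Step 6: alpha = 0.1. fail to reject H0.

rho = -0.5429, p = 0.265703, fail to reject H0 at alpha = 0.1.


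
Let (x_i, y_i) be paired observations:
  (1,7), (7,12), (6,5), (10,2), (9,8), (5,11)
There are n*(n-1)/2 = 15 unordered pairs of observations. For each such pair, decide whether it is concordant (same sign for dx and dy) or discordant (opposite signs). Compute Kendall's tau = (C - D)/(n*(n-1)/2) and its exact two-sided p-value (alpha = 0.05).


Step 1: Enumerate the 15 unordered pairs (i,j) with i<j and classify each by sign(x_j-x_i) * sign(y_j-y_i).
  (1,2):dx=+6,dy=+5->C; (1,3):dx=+5,dy=-2->D; (1,4):dx=+9,dy=-5->D; (1,5):dx=+8,dy=+1->C
  (1,6):dx=+4,dy=+4->C; (2,3):dx=-1,dy=-7->C; (2,4):dx=+3,dy=-10->D; (2,5):dx=+2,dy=-4->D
  (2,6):dx=-2,dy=-1->C; (3,4):dx=+4,dy=-3->D; (3,5):dx=+3,dy=+3->C; (3,6):dx=-1,dy=+6->D
  (4,5):dx=-1,dy=+6->D; (4,6):dx=-5,dy=+9->D; (5,6):dx=-4,dy=+3->D
Step 2: C = 6, D = 9, total pairs = 15.
Step 3: tau = (C - D)/(n(n-1)/2) = (6 - 9)/15 = -0.200000.
Step 4: Exact two-sided p-value (enumerate n! = 720 permutations of y under H0): p = 0.719444.
Step 5: alpha = 0.05. fail to reject H0.

tau_b = -0.2000 (C=6, D=9), p = 0.719444, fail to reject H0.


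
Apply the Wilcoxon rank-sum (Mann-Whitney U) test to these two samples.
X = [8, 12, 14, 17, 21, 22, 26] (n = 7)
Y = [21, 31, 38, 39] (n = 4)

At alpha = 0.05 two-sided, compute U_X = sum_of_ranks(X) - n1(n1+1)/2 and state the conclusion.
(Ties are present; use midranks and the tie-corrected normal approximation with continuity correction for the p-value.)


Step 1: Combine and sort all 11 observations; assign midranks.
sorted (value, group): (8,X), (12,X), (14,X), (17,X), (21,X), (21,Y), (22,X), (26,X), (31,Y), (38,Y), (39,Y)
ranks: 8->1, 12->2, 14->3, 17->4, 21->5.5, 21->5.5, 22->7, 26->8, 31->9, 38->10, 39->11
Step 2: Rank sum for X: R1 = 1 + 2 + 3 + 4 + 5.5 + 7 + 8 = 30.5.
Step 3: U_X = R1 - n1(n1+1)/2 = 30.5 - 7*8/2 = 30.5 - 28 = 2.5.
       U_Y = n1*n2 - U_X = 28 - 2.5 = 25.5.
Step 4: Ties are present, so use the tie-corrected normal approximation (with continuity correction) for the p-value.
Step 5: p-value = 0.037202; compare to alpha = 0.05. reject H0.

U_X = 2.5, p = 0.037202, reject H0 at alpha = 0.05.


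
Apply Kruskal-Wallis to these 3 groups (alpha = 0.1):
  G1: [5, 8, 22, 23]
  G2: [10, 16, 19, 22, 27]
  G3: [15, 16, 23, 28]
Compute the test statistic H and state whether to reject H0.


Step 1: Combine all N = 13 observations and assign midranks.
sorted (value, group, rank): (5,G1,1), (8,G1,2), (10,G2,3), (15,G3,4), (16,G2,5.5), (16,G3,5.5), (19,G2,7), (22,G1,8.5), (22,G2,8.5), (23,G1,10.5), (23,G3,10.5), (27,G2,12), (28,G3,13)
Step 2: Sum ranks within each group.
R_1 = 22 (n_1 = 4)
R_2 = 36 (n_2 = 5)
R_3 = 33 (n_3 = 4)
Step 3: H = 12/(N(N+1)) * sum(R_i^2/n_i) - 3(N+1)
     = 12/(13*14) * (22^2/4 + 36^2/5 + 33^2/4) - 3*14
     = 0.065934 * 652.45 - 42
     = 1.018681.
Step 4: Ties present; correction factor C = 1 - 18/(13^3 - 13) = 0.991758. Corrected H = 1.018681 / 0.991758 = 1.027147.
Step 5: Under H0, H ~ chi^2(2); p-value = 0.598354.
Step 6: alpha = 0.1. fail to reject H0.

H = 1.0271, df = 2, p = 0.598354, fail to reject H0.


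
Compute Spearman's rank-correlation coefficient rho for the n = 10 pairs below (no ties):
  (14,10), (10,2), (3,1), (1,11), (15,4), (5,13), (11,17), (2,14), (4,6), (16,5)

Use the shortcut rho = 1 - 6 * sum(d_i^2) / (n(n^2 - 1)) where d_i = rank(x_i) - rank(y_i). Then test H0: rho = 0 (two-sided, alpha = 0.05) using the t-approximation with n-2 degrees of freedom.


Step 1: Rank x and y separately (midranks; no ties here).
rank(x): 14->8, 10->6, 3->3, 1->1, 15->9, 5->5, 11->7, 2->2, 4->4, 16->10
rank(y): 10->6, 2->2, 1->1, 11->7, 4->3, 13->8, 17->10, 14->9, 6->5, 5->4
Step 2: d_i = R_x(i) - R_y(i); compute d_i^2.
  (8-6)^2=4, (6-2)^2=16, (3-1)^2=4, (1-7)^2=36, (9-3)^2=36, (5-8)^2=9, (7-10)^2=9, (2-9)^2=49, (4-5)^2=1, (10-4)^2=36
sum(d^2) = 200.
Step 3: rho = 1 - 6*200 / (10*(10^2 - 1)) = 1 - 1200/990 = -0.212121.
Step 4: Under H0, t = rho * sqrt((n-2)/(1-rho^2)) = -0.6139 ~ t(8).
Step 5: Two-sided p-value from the t-distribution with 8 df = 0.556306.
Step 6: alpha = 0.05. fail to reject H0.

rho = -0.2121, p = 0.556306, fail to reject H0 at alpha = 0.05.


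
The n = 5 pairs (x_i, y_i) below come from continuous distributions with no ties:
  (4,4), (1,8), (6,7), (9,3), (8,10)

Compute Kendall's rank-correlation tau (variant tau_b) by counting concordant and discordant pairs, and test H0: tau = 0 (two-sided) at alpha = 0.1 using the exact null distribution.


Step 1: Enumerate the 10 unordered pairs (i,j) with i<j and classify each by sign(x_j-x_i) * sign(y_j-y_i).
  (1,2):dx=-3,dy=+4->D; (1,3):dx=+2,dy=+3->C; (1,4):dx=+5,dy=-1->D; (1,5):dx=+4,dy=+6->C
  (2,3):dx=+5,dy=-1->D; (2,4):dx=+8,dy=-5->D; (2,5):dx=+7,dy=+2->C; (3,4):dx=+3,dy=-4->D
  (3,5):dx=+2,dy=+3->C; (4,5):dx=-1,dy=+7->D
Step 2: C = 4, D = 6, total pairs = 10.
Step 3: tau = (C - D)/(n(n-1)/2) = (4 - 6)/10 = -0.200000.
Step 4: Exact two-sided p-value (enumerate n! = 120 permutations of y under H0): p = 0.816667.
Step 5: alpha = 0.1. fail to reject H0.

tau_b = -0.2000 (C=4, D=6), p = 0.816667, fail to reject H0.


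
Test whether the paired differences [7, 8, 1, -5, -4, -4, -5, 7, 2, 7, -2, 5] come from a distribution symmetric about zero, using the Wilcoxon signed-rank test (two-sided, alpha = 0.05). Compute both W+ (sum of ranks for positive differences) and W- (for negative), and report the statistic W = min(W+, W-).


Step 1: Drop any zero differences (none here) and take |d_i|.
|d| = [7, 8, 1, 5, 4, 4, 5, 7, 2, 7, 2, 5]
Step 2: Midrank |d_i| (ties get averaged ranks).
ranks: |7|->10, |8|->12, |1|->1, |5|->7, |4|->4.5, |4|->4.5, |5|->7, |7|->10, |2|->2.5, |7|->10, |2|->2.5, |5|->7
Step 3: Attach original signs; sum ranks with positive sign and with negative sign.
W+ = 10 + 12 + 1 + 10 + 2.5 + 10 + 7 = 52.5
W- = 7 + 4.5 + 4.5 + 7 + 2.5 = 25.5
(Check: W+ + W- = 78 should equal n(n+1)/2 = 78.)
Step 4: Test statistic W = min(W+, W-) = 25.5.
Step 5: Ties in |d|, so use the tie-corrected normal approximation.
        E[W] = n(n+1)/4 = 12*13/4 = 39.
        Tie groups: |d|=2 (t=2), |d|=4 (t=2), |d|=5 (t=3), |d|=7 (t=3); sum(t^3 - t) = 60.
        Var[W] = n(n+1)(2n+1)/24 - sum(t^3-t)/48 = 3900/24 - 60/48 = 161.25.
        z = (W - E[W]) / sqrt(Var[W]) = (25.5 - 39) / 12.6984 = -1.0631.
        Two-sided p = 2*Phi(z) = 0.287726.
Step 6: alpha = 0.05. fail to reject H0.

W+ = 52.5, W- = 25.5, W = min = 25.5, p = 0.287726, fail to reject H0.


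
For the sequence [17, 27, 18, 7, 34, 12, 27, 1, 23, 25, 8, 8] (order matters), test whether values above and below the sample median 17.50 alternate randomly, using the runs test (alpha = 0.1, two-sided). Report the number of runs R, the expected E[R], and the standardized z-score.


Step 1: Compute median = 17.50; label A = above, B = below.
Labels in order: BAABABABAABB  (n_A = 6, n_B = 6)
Step 2: Count runs R = 9.
Step 3: Under H0 (random ordering), E[R] = 2*n_A*n_B/(n_A+n_B) + 1 = 2*6*6/12 + 1 = 7.0000.
        Var[R] = 2*n_A*n_B*(2*n_A*n_B - n_A - n_B) / ((n_A+n_B)^2 * (n_A+n_B-1)) = 4320/1584 = 2.7273.
        SD[R] = 1.6514.
Step 4: Continuity-corrected z = (R - 0.5 - E[R]) / SD[R] = (9 - 0.5 - 7.0000) / 1.6514 = 0.9083.
Step 5: Two-sided p-value via normal approximation = 2*(1 - Phi(|z|)) = 0.363722.
Step 6: alpha = 0.1. fail to reject H0.

R = 9, z = 0.9083, p = 0.363722, fail to reject H0.


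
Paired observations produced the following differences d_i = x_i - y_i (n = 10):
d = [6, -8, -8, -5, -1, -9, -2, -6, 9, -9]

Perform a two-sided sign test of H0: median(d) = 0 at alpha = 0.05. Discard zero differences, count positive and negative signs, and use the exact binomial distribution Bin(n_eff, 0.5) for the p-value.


Step 1: Discard zero differences. Original n = 10; n_eff = number of nonzero differences = 10.
Nonzero differences (with sign): +6, -8, -8, -5, -1, -9, -2, -6, +9, -9
Step 2: Count signs: positive = 2, negative = 8.
Step 3: Under H0: P(positive) = 0.5, so the number of positives S ~ Bin(10, 0.5).
Step 4: Two-sided exact p-value = sum of Bin(10,0.5) probabilities at or below the observed probability = 0.109375.
Step 5: alpha = 0.05. fail to reject H0.

n_eff = 10, pos = 2, neg = 8, p = 0.109375, fail to reject H0.


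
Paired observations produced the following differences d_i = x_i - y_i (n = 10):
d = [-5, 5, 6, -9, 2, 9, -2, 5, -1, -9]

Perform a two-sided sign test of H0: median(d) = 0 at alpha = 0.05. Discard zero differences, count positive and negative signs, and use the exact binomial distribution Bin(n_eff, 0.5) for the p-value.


Step 1: Discard zero differences. Original n = 10; n_eff = number of nonzero differences = 10.
Nonzero differences (with sign): -5, +5, +6, -9, +2, +9, -2, +5, -1, -9
Step 2: Count signs: positive = 5, negative = 5.
Step 3: Under H0: P(positive) = 0.5, so the number of positives S ~ Bin(10, 0.5).
Step 4: Two-sided exact p-value = sum of Bin(10,0.5) probabilities at or below the observed probability = 1.000000.
Step 5: alpha = 0.05. fail to reject H0.

n_eff = 10, pos = 5, neg = 5, p = 1.000000, fail to reject H0.


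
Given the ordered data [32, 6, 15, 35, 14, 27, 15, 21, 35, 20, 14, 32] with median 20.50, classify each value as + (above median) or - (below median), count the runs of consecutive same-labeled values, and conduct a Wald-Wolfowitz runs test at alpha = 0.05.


Step 1: Compute median = 20.50; label A = above, B = below.
Labels in order: ABBABABAABBA  (n_A = 6, n_B = 6)
Step 2: Count runs R = 9.
Step 3: Under H0 (random ordering), E[R] = 2*n_A*n_B/(n_A+n_B) + 1 = 2*6*6/12 + 1 = 7.0000.
        Var[R] = 2*n_A*n_B*(2*n_A*n_B - n_A - n_B) / ((n_A+n_B)^2 * (n_A+n_B-1)) = 4320/1584 = 2.7273.
        SD[R] = 1.6514.
Step 4: Continuity-corrected z = (R - 0.5 - E[R]) / SD[R] = (9 - 0.5 - 7.0000) / 1.6514 = 0.9083.
Step 5: Two-sided p-value via normal approximation = 2*(1 - Phi(|z|)) = 0.363722.
Step 6: alpha = 0.05. fail to reject H0.

R = 9, z = 0.9083, p = 0.363722, fail to reject H0.


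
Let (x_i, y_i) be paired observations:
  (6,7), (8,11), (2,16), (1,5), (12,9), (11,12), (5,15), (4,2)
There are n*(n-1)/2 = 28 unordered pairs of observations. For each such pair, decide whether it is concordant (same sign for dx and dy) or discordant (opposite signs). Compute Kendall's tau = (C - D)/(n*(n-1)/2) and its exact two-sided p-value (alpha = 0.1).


Step 1: Enumerate the 28 unordered pairs (i,j) with i<j and classify each by sign(x_j-x_i) * sign(y_j-y_i).
  (1,2):dx=+2,dy=+4->C; (1,3):dx=-4,dy=+9->D; (1,4):dx=-5,dy=-2->C; (1,5):dx=+6,dy=+2->C
  (1,6):dx=+5,dy=+5->C; (1,7):dx=-1,dy=+8->D; (1,8):dx=-2,dy=-5->C; (2,3):dx=-6,dy=+5->D
  (2,4):dx=-7,dy=-6->C; (2,5):dx=+4,dy=-2->D; (2,6):dx=+3,dy=+1->C; (2,7):dx=-3,dy=+4->D
  (2,8):dx=-4,dy=-9->C; (3,4):dx=-1,dy=-11->C; (3,5):dx=+10,dy=-7->D; (3,6):dx=+9,dy=-4->D
  (3,7):dx=+3,dy=-1->D; (3,8):dx=+2,dy=-14->D; (4,5):dx=+11,dy=+4->C; (4,6):dx=+10,dy=+7->C
  (4,7):dx=+4,dy=+10->C; (4,8):dx=+3,dy=-3->D; (5,6):dx=-1,dy=+3->D; (5,7):dx=-7,dy=+6->D
  (5,8):dx=-8,dy=-7->C; (6,7):dx=-6,dy=+3->D; (6,8):dx=-7,dy=-10->C; (7,8):dx=-1,dy=-13->C
Step 2: C = 15, D = 13, total pairs = 28.
Step 3: tau = (C - D)/(n(n-1)/2) = (15 - 13)/28 = 0.071429.
Step 4: Exact two-sided p-value (enumerate n! = 40320 permutations of y under H0): p = 0.904861.
Step 5: alpha = 0.1. fail to reject H0.

tau_b = 0.0714 (C=15, D=13), p = 0.904861, fail to reject H0.


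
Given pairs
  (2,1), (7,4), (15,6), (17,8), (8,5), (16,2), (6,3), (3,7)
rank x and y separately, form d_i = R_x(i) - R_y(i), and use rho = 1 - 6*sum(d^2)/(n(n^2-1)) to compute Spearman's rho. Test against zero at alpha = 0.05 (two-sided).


Step 1: Rank x and y separately (midranks; no ties here).
rank(x): 2->1, 7->4, 15->6, 17->8, 8->5, 16->7, 6->3, 3->2
rank(y): 1->1, 4->4, 6->6, 8->8, 5->5, 2->2, 3->3, 7->7
Step 2: d_i = R_x(i) - R_y(i); compute d_i^2.
  (1-1)^2=0, (4-4)^2=0, (6-6)^2=0, (8-8)^2=0, (5-5)^2=0, (7-2)^2=25, (3-3)^2=0, (2-7)^2=25
sum(d^2) = 50.
Step 3: rho = 1 - 6*50 / (8*(8^2 - 1)) = 1 - 300/504 = 0.404762.
Step 4: Under H0, t = rho * sqrt((n-2)/(1-rho^2)) = 1.0842 ~ t(6).
Step 5: Two-sided p-value from the t-distribution with 6 df = 0.319889.
Step 6: alpha = 0.05. fail to reject H0.

rho = 0.4048, p = 0.319889, fail to reject H0 at alpha = 0.05.


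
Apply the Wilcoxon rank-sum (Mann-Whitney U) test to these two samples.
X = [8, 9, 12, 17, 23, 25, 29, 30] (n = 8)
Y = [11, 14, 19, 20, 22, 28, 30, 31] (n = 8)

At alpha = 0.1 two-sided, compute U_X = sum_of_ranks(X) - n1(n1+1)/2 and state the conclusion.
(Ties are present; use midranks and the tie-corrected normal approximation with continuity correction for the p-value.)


Step 1: Combine and sort all 16 observations; assign midranks.
sorted (value, group): (8,X), (9,X), (11,Y), (12,X), (14,Y), (17,X), (19,Y), (20,Y), (22,Y), (23,X), (25,X), (28,Y), (29,X), (30,X), (30,Y), (31,Y)
ranks: 8->1, 9->2, 11->3, 12->4, 14->5, 17->6, 19->7, 20->8, 22->9, 23->10, 25->11, 28->12, 29->13, 30->14.5, 30->14.5, 31->16
Step 2: Rank sum for X: R1 = 1 + 2 + 4 + 6 + 10 + 11 + 13 + 14.5 = 61.5.
Step 3: U_X = R1 - n1(n1+1)/2 = 61.5 - 8*9/2 = 61.5 - 36 = 25.5.
       U_Y = n1*n2 - U_X = 64 - 25.5 = 38.5.
Step 4: Ties are present, so use the tie-corrected normal approximation (with continuity correction) for the p-value.
Step 5: p-value = 0.528309; compare to alpha = 0.1. fail to reject H0.

U_X = 25.5, p = 0.528309, fail to reject H0 at alpha = 0.1.


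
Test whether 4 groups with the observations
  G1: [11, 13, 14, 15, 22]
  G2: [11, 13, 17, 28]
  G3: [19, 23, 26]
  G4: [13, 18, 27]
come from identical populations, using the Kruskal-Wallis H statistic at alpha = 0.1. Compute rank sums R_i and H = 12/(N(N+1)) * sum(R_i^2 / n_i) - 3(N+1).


Step 1: Combine all N = 15 observations and assign midranks.
sorted (value, group, rank): (11,G1,1.5), (11,G2,1.5), (13,G1,4), (13,G2,4), (13,G4,4), (14,G1,6), (15,G1,7), (17,G2,8), (18,G4,9), (19,G3,10), (22,G1,11), (23,G3,12), (26,G3,13), (27,G4,14), (28,G2,15)
Step 2: Sum ranks within each group.
R_1 = 29.5 (n_1 = 5)
R_2 = 28.5 (n_2 = 4)
R_3 = 35 (n_3 = 3)
R_4 = 27 (n_4 = 3)
Step 3: H = 12/(N(N+1)) * sum(R_i^2/n_i) - 3(N+1)
     = 12/(15*16) * (29.5^2/5 + 28.5^2/4 + 35^2/3 + 27^2/3) - 3*16
     = 0.050000 * 1028.45 - 48
     = 3.422292.
Step 4: Ties present; correction factor C = 1 - 30/(15^3 - 15) = 0.991071. Corrected H = 3.422292 / 0.991071 = 3.453123.
Step 5: Under H0, H ~ chi^2(3); p-value = 0.326893.
Step 6: alpha = 0.1. fail to reject H0.

H = 3.4531, df = 3, p = 0.326893, fail to reject H0.


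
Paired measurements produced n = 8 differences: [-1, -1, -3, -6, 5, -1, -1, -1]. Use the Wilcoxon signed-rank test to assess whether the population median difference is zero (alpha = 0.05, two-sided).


Step 1: Drop any zero differences (none here) and take |d_i|.
|d| = [1, 1, 3, 6, 5, 1, 1, 1]
Step 2: Midrank |d_i| (ties get averaged ranks).
ranks: |1|->3, |1|->3, |3|->6, |6|->8, |5|->7, |1|->3, |1|->3, |1|->3
Step 3: Attach original signs; sum ranks with positive sign and with negative sign.
W+ = 7 = 7
W- = 3 + 3 + 6 + 8 + 3 + 3 + 3 = 29
(Check: W+ + W- = 36 should equal n(n+1)/2 = 36.)
Step 4: Test statistic W = min(W+, W-) = 7.
Step 5: Ties in |d|, so use the tie-corrected normal approximation.
        E[W] = n(n+1)/4 = 8*9/4 = 18.
        Tie groups: |d|=1 (t=5); sum(t^3 - t) = 120.
        Var[W] = n(n+1)(2n+1)/24 - sum(t^3-t)/48 = 1224/24 - 120/48 = 48.5.
        z = (W - E[W]) / sqrt(Var[W]) = (7 - 18) / 6.9642 = -1.5795.
        Two-sided p = 2*Phi(z) = 0.114220.
Step 6: alpha = 0.05. fail to reject H0.

W+ = 7, W- = 29, W = min = 7, p = 0.114220, fail to reject H0.


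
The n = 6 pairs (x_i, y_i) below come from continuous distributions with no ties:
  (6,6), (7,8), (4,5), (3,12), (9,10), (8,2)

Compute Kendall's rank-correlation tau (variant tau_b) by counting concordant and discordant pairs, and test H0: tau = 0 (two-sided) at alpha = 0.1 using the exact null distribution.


Step 1: Enumerate the 15 unordered pairs (i,j) with i<j and classify each by sign(x_j-x_i) * sign(y_j-y_i).
  (1,2):dx=+1,dy=+2->C; (1,3):dx=-2,dy=-1->C; (1,4):dx=-3,dy=+6->D; (1,5):dx=+3,dy=+4->C
  (1,6):dx=+2,dy=-4->D; (2,3):dx=-3,dy=-3->C; (2,4):dx=-4,dy=+4->D; (2,5):dx=+2,dy=+2->C
  (2,6):dx=+1,dy=-6->D; (3,4):dx=-1,dy=+7->D; (3,5):dx=+5,dy=+5->C; (3,6):dx=+4,dy=-3->D
  (4,5):dx=+6,dy=-2->D; (4,6):dx=+5,dy=-10->D; (5,6):dx=-1,dy=-8->C
Step 2: C = 7, D = 8, total pairs = 15.
Step 3: tau = (C - D)/(n(n-1)/2) = (7 - 8)/15 = -0.066667.
Step 4: Exact two-sided p-value (enumerate n! = 720 permutations of y under H0): p = 1.000000.
Step 5: alpha = 0.1. fail to reject H0.

tau_b = -0.0667 (C=7, D=8), p = 1.000000, fail to reject H0.


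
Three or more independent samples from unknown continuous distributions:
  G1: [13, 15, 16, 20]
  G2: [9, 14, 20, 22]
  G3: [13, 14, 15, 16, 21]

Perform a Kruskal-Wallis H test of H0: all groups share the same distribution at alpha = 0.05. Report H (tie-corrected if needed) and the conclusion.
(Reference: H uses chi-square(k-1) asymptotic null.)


Step 1: Combine all N = 13 observations and assign midranks.
sorted (value, group, rank): (9,G2,1), (13,G1,2.5), (13,G3,2.5), (14,G2,4.5), (14,G3,4.5), (15,G1,6.5), (15,G3,6.5), (16,G1,8.5), (16,G3,8.5), (20,G1,10.5), (20,G2,10.5), (21,G3,12), (22,G2,13)
Step 2: Sum ranks within each group.
R_1 = 28 (n_1 = 4)
R_2 = 29 (n_2 = 4)
R_3 = 34 (n_3 = 5)
Step 3: H = 12/(N(N+1)) * sum(R_i^2/n_i) - 3(N+1)
     = 12/(13*14) * (28^2/4 + 29^2/4 + 34^2/5) - 3*14
     = 0.065934 * 637.45 - 42
     = 0.029670.
Step 4: Ties present; correction factor C = 1 - 30/(13^3 - 13) = 0.986264. Corrected H = 0.029670 / 0.986264 = 0.030084.
Step 5: Under H0, H ~ chi^2(2); p-value = 0.985071.
Step 6: alpha = 0.05. fail to reject H0.

H = 0.0301, df = 2, p = 0.985071, fail to reject H0.


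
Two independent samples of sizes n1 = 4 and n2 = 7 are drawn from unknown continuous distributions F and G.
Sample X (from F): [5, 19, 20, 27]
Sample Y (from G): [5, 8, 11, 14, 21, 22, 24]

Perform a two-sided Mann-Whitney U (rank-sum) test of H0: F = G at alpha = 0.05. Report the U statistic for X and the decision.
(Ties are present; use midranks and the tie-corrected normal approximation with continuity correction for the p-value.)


Step 1: Combine and sort all 11 observations; assign midranks.
sorted (value, group): (5,X), (5,Y), (8,Y), (11,Y), (14,Y), (19,X), (20,X), (21,Y), (22,Y), (24,Y), (27,X)
ranks: 5->1.5, 5->1.5, 8->3, 11->4, 14->5, 19->6, 20->7, 21->8, 22->9, 24->10, 27->11
Step 2: Rank sum for X: R1 = 1.5 + 6 + 7 + 11 = 25.5.
Step 3: U_X = R1 - n1(n1+1)/2 = 25.5 - 4*5/2 = 25.5 - 10 = 15.5.
       U_Y = n1*n2 - U_X = 28 - 15.5 = 12.5.
Step 4: Ties are present, so use the tie-corrected normal approximation (with continuity correction) for the p-value.
Step 5: p-value = 0.849769; compare to alpha = 0.05. fail to reject H0.

U_X = 15.5, p = 0.849769, fail to reject H0 at alpha = 0.05.


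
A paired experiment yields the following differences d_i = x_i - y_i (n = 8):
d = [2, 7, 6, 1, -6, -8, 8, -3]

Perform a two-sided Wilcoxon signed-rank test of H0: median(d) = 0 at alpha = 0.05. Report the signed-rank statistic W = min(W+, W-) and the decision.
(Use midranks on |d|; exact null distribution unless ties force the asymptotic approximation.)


Step 1: Drop any zero differences (none here) and take |d_i|.
|d| = [2, 7, 6, 1, 6, 8, 8, 3]
Step 2: Midrank |d_i| (ties get averaged ranks).
ranks: |2|->2, |7|->6, |6|->4.5, |1|->1, |6|->4.5, |8|->7.5, |8|->7.5, |3|->3
Step 3: Attach original signs; sum ranks with positive sign and with negative sign.
W+ = 2 + 6 + 4.5 + 1 + 7.5 = 21
W- = 4.5 + 7.5 + 3 = 15
(Check: W+ + W- = 36 should equal n(n+1)/2 = 36.)
Step 4: Test statistic W = min(W+, W-) = 15.
Step 5: Ties in |d|, so use the tie-corrected normal approximation.
        E[W] = n(n+1)/4 = 8*9/4 = 18.
        Tie groups: |d|=6 (t=2), |d|=8 (t=2); sum(t^3 - t) = 12.
        Var[W] = n(n+1)(2n+1)/24 - sum(t^3-t)/48 = 1224/24 - 12/48 = 50.75.
        z = (W - E[W]) / sqrt(Var[W]) = (15 - 18) / 7.1239 = -0.4211.
        Two-sided p = 2*Phi(z) = 0.673669.
Step 6: alpha = 0.05. fail to reject H0.

W+ = 21, W- = 15, W = min = 15, p = 0.673669, fail to reject H0.


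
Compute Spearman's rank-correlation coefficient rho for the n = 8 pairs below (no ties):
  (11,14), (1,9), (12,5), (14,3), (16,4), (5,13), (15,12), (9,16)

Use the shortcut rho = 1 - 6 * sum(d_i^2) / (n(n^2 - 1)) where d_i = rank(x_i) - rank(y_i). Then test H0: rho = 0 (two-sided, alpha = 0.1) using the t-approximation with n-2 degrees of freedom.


Step 1: Rank x and y separately (midranks; no ties here).
rank(x): 11->4, 1->1, 12->5, 14->6, 16->8, 5->2, 15->7, 9->3
rank(y): 14->7, 9->4, 5->3, 3->1, 4->2, 13->6, 12->5, 16->8
Step 2: d_i = R_x(i) - R_y(i); compute d_i^2.
  (4-7)^2=9, (1-4)^2=9, (5-3)^2=4, (6-1)^2=25, (8-2)^2=36, (2-6)^2=16, (7-5)^2=4, (3-8)^2=25
sum(d^2) = 128.
Step 3: rho = 1 - 6*128 / (8*(8^2 - 1)) = 1 - 768/504 = -0.523810.
Step 4: Under H0, t = rho * sqrt((n-2)/(1-rho^2)) = -1.5062 ~ t(6).
Step 5: Two-sided p-value from the t-distribution with 6 df = 0.182721.
Step 6: alpha = 0.1. fail to reject H0.

rho = -0.5238, p = 0.182721, fail to reject H0 at alpha = 0.1.


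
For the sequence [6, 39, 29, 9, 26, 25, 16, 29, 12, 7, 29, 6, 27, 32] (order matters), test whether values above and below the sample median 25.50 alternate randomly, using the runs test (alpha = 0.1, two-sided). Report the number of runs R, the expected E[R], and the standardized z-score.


Step 1: Compute median = 25.50; label A = above, B = below.
Labels in order: BAABABBABBABAA  (n_A = 7, n_B = 7)
Step 2: Count runs R = 10.
Step 3: Under H0 (random ordering), E[R] = 2*n_A*n_B/(n_A+n_B) + 1 = 2*7*7/14 + 1 = 8.0000.
        Var[R] = 2*n_A*n_B*(2*n_A*n_B - n_A - n_B) / ((n_A+n_B)^2 * (n_A+n_B-1)) = 8232/2548 = 3.2308.
        SD[R] = 1.7974.
Step 4: Continuity-corrected z = (R - 0.5 - E[R]) / SD[R] = (10 - 0.5 - 8.0000) / 1.7974 = 0.8345.
Step 5: Two-sided p-value via normal approximation = 2*(1 - Phi(|z|)) = 0.403986.
Step 6: alpha = 0.1. fail to reject H0.

R = 10, z = 0.8345, p = 0.403986, fail to reject H0.


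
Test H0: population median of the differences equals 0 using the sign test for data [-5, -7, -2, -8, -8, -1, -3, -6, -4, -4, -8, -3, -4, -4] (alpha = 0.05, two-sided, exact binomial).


Step 1: Discard zero differences. Original n = 14; n_eff = number of nonzero differences = 14.
Nonzero differences (with sign): -5, -7, -2, -8, -8, -1, -3, -6, -4, -4, -8, -3, -4, -4
Step 2: Count signs: positive = 0, negative = 14.
Step 3: Under H0: P(positive) = 0.5, so the number of positives S ~ Bin(14, 0.5).
Step 4: Two-sided exact p-value = sum of Bin(14,0.5) probabilities at or below the observed probability = 0.000122.
Step 5: alpha = 0.05. reject H0.

n_eff = 14, pos = 0, neg = 14, p = 0.000122, reject H0.


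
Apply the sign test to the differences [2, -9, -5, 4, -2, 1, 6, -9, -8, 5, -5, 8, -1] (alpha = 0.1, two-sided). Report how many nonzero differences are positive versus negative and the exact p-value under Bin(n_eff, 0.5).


Step 1: Discard zero differences. Original n = 13; n_eff = number of nonzero differences = 13.
Nonzero differences (with sign): +2, -9, -5, +4, -2, +1, +6, -9, -8, +5, -5, +8, -1
Step 2: Count signs: positive = 6, negative = 7.
Step 3: Under H0: P(positive) = 0.5, so the number of positives S ~ Bin(13, 0.5).
Step 4: Two-sided exact p-value = sum of Bin(13,0.5) probabilities at or below the observed probability = 1.000000.
Step 5: alpha = 0.1. fail to reject H0.

n_eff = 13, pos = 6, neg = 7, p = 1.000000, fail to reject H0.


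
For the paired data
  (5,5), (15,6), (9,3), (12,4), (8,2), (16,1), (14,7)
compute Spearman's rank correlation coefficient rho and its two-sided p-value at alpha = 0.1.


Step 1: Rank x and y separately (midranks; no ties here).
rank(x): 5->1, 15->6, 9->3, 12->4, 8->2, 16->7, 14->5
rank(y): 5->5, 6->6, 3->3, 4->4, 2->2, 1->1, 7->7
Step 2: d_i = R_x(i) - R_y(i); compute d_i^2.
  (1-5)^2=16, (6-6)^2=0, (3-3)^2=0, (4-4)^2=0, (2-2)^2=0, (7-1)^2=36, (5-7)^2=4
sum(d^2) = 56.
Step 3: rho = 1 - 6*56 / (7*(7^2 - 1)) = 1 - 336/336 = 0.000000.
Step 4: Under H0, t = rho * sqrt((n-2)/(1-rho^2)) = 0.0000 ~ t(5).
Step 5: Two-sided p-value from the t-distribution with 5 df = 1.000000.
Step 6: alpha = 0.1. fail to reject H0.

rho = 0.0000, p = 1.000000, fail to reject H0 at alpha = 0.1.


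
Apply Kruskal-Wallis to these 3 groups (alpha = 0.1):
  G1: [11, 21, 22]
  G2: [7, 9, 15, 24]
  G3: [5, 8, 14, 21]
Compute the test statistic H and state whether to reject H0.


Step 1: Combine all N = 11 observations and assign midranks.
sorted (value, group, rank): (5,G3,1), (7,G2,2), (8,G3,3), (9,G2,4), (11,G1,5), (14,G3,6), (15,G2,7), (21,G1,8.5), (21,G3,8.5), (22,G1,10), (24,G2,11)
Step 2: Sum ranks within each group.
R_1 = 23.5 (n_1 = 3)
R_2 = 24 (n_2 = 4)
R_3 = 18.5 (n_3 = 4)
Step 3: H = 12/(N(N+1)) * sum(R_i^2/n_i) - 3(N+1)
     = 12/(11*12) * (23.5^2/3 + 24^2/4 + 18.5^2/4) - 3*12
     = 0.090909 * 413.646 - 36
     = 1.604167.
Step 4: Ties present; correction factor C = 1 - 6/(11^3 - 11) = 0.995455. Corrected H = 1.604167 / 0.995455 = 1.611492.
Step 5: Under H0, H ~ chi^2(2); p-value = 0.446755.
Step 6: alpha = 0.1. fail to reject H0.

H = 1.6115, df = 2, p = 0.446755, fail to reject H0.


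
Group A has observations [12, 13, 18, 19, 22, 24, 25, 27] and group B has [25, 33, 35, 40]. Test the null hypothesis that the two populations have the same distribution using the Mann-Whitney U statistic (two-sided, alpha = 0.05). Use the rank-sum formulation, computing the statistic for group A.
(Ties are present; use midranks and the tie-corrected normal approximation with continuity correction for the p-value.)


Step 1: Combine and sort all 12 observations; assign midranks.
sorted (value, group): (12,X), (13,X), (18,X), (19,X), (22,X), (24,X), (25,X), (25,Y), (27,X), (33,Y), (35,Y), (40,Y)
ranks: 12->1, 13->2, 18->3, 19->4, 22->5, 24->6, 25->7.5, 25->7.5, 27->9, 33->10, 35->11, 40->12
Step 2: Rank sum for X: R1 = 1 + 2 + 3 + 4 + 5 + 6 + 7.5 + 9 = 37.5.
Step 3: U_X = R1 - n1(n1+1)/2 = 37.5 - 8*9/2 = 37.5 - 36 = 1.5.
       U_Y = n1*n2 - U_X = 32 - 1.5 = 30.5.
Step 4: Ties are present, so use the tie-corrected normal approximation (with continuity correction) for the p-value.
Step 5: p-value = 0.017221; compare to alpha = 0.05. reject H0.

U_X = 1.5, p = 0.017221, reject H0 at alpha = 0.05.


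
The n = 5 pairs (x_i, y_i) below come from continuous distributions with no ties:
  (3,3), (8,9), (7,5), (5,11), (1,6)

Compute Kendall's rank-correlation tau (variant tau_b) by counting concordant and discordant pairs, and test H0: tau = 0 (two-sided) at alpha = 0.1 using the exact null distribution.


Step 1: Enumerate the 10 unordered pairs (i,j) with i<j and classify each by sign(x_j-x_i) * sign(y_j-y_i).
  (1,2):dx=+5,dy=+6->C; (1,3):dx=+4,dy=+2->C; (1,4):dx=+2,dy=+8->C; (1,5):dx=-2,dy=+3->D
  (2,3):dx=-1,dy=-4->C; (2,4):dx=-3,dy=+2->D; (2,5):dx=-7,dy=-3->C; (3,4):dx=-2,dy=+6->D
  (3,5):dx=-6,dy=+1->D; (4,5):dx=-4,dy=-5->C
Step 2: C = 6, D = 4, total pairs = 10.
Step 3: tau = (C - D)/(n(n-1)/2) = (6 - 4)/10 = 0.200000.
Step 4: Exact two-sided p-value (enumerate n! = 120 permutations of y under H0): p = 0.816667.
Step 5: alpha = 0.1. fail to reject H0.

tau_b = 0.2000 (C=6, D=4), p = 0.816667, fail to reject H0.


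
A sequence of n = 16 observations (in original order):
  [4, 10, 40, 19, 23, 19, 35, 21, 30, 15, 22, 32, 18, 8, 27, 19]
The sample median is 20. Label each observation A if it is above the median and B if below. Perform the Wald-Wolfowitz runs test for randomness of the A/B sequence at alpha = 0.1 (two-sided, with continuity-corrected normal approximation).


Step 1: Compute median = 20; label A = above, B = below.
Labels in order: BBABABAAABAABBAB  (n_A = 8, n_B = 8)
Step 2: Count runs R = 11.
Step 3: Under H0 (random ordering), E[R] = 2*n_A*n_B/(n_A+n_B) + 1 = 2*8*8/16 + 1 = 9.0000.
        Var[R] = 2*n_A*n_B*(2*n_A*n_B - n_A - n_B) / ((n_A+n_B)^2 * (n_A+n_B-1)) = 14336/3840 = 3.7333.
        SD[R] = 1.9322.
Step 4: Continuity-corrected z = (R - 0.5 - E[R]) / SD[R] = (11 - 0.5 - 9.0000) / 1.9322 = 0.7763.
Step 5: Two-sided p-value via normal approximation = 2*(1 - Phi(|z|)) = 0.437558.
Step 6: alpha = 0.1. fail to reject H0.

R = 11, z = 0.7763, p = 0.437558, fail to reject H0.


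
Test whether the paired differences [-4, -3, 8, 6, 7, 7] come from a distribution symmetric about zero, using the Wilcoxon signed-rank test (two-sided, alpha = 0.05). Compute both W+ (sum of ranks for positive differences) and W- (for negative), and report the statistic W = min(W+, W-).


Step 1: Drop any zero differences (none here) and take |d_i|.
|d| = [4, 3, 8, 6, 7, 7]
Step 2: Midrank |d_i| (ties get averaged ranks).
ranks: |4|->2, |3|->1, |8|->6, |6|->3, |7|->4.5, |7|->4.5
Step 3: Attach original signs; sum ranks with positive sign and with negative sign.
W+ = 6 + 3 + 4.5 + 4.5 = 18
W- = 2 + 1 = 3
(Check: W+ + W- = 21 should equal n(n+1)/2 = 21.)
Step 4: Test statistic W = min(W+, W-) = 3.
Step 5: Ties in |d|, so use the tie-corrected normal approximation.
        E[W] = n(n+1)/4 = 6*7/4 = 10.5.
        Tie groups: |d|=7 (t=2); sum(t^3 - t) = 6.
        Var[W] = n(n+1)(2n+1)/24 - sum(t^3-t)/48 = 546/24 - 6/48 = 22.625.
        z = (W - E[W]) / sqrt(Var[W]) = (3 - 10.5) / 4.7566 = -1.5768.
        Two-sided p = 2*Phi(z) = 0.114850.
Step 6: alpha = 0.05. fail to reject H0.

W+ = 18, W- = 3, W = min = 3, p = 0.114850, fail to reject H0.


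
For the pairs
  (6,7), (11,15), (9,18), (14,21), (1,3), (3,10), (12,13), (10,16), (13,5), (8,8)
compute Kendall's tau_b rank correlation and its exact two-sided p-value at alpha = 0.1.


Step 1: Enumerate the 45 unordered pairs (i,j) with i<j and classify each by sign(x_j-x_i) * sign(y_j-y_i).
  (1,2):dx=+5,dy=+8->C; (1,3):dx=+3,dy=+11->C; (1,4):dx=+8,dy=+14->C; (1,5):dx=-5,dy=-4->C
  (1,6):dx=-3,dy=+3->D; (1,7):dx=+6,dy=+6->C; (1,8):dx=+4,dy=+9->C; (1,9):dx=+7,dy=-2->D
  (1,10):dx=+2,dy=+1->C; (2,3):dx=-2,dy=+3->D; (2,4):dx=+3,dy=+6->C; (2,5):dx=-10,dy=-12->C
  (2,6):dx=-8,dy=-5->C; (2,7):dx=+1,dy=-2->D; (2,8):dx=-1,dy=+1->D; (2,9):dx=+2,dy=-10->D
  (2,10):dx=-3,dy=-7->C; (3,4):dx=+5,dy=+3->C; (3,5):dx=-8,dy=-15->C; (3,6):dx=-6,dy=-8->C
  (3,7):dx=+3,dy=-5->D; (3,8):dx=+1,dy=-2->D; (3,9):dx=+4,dy=-13->D; (3,10):dx=-1,dy=-10->C
  (4,5):dx=-13,dy=-18->C; (4,6):dx=-11,dy=-11->C; (4,7):dx=-2,dy=-8->C; (4,8):dx=-4,dy=-5->C
  (4,9):dx=-1,dy=-16->C; (4,10):dx=-6,dy=-13->C; (5,6):dx=+2,dy=+7->C; (5,7):dx=+11,dy=+10->C
  (5,8):dx=+9,dy=+13->C; (5,9):dx=+12,dy=+2->C; (5,10):dx=+7,dy=+5->C; (6,7):dx=+9,dy=+3->C
  (6,8):dx=+7,dy=+6->C; (6,9):dx=+10,dy=-5->D; (6,10):dx=+5,dy=-2->D; (7,8):dx=-2,dy=+3->D
  (7,9):dx=+1,dy=-8->D; (7,10):dx=-4,dy=-5->C; (8,9):dx=+3,dy=-11->D; (8,10):dx=-2,dy=-8->C
  (9,10):dx=-5,dy=+3->D
Step 2: C = 30, D = 15, total pairs = 45.
Step 3: tau = (C - D)/(n(n-1)/2) = (30 - 15)/45 = 0.333333.
Step 4: Exact two-sided p-value (enumerate n! = 3628800 permutations of y under H0): p = 0.216373.
Step 5: alpha = 0.1. fail to reject H0.

tau_b = 0.3333 (C=30, D=15), p = 0.216373, fail to reject H0.
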